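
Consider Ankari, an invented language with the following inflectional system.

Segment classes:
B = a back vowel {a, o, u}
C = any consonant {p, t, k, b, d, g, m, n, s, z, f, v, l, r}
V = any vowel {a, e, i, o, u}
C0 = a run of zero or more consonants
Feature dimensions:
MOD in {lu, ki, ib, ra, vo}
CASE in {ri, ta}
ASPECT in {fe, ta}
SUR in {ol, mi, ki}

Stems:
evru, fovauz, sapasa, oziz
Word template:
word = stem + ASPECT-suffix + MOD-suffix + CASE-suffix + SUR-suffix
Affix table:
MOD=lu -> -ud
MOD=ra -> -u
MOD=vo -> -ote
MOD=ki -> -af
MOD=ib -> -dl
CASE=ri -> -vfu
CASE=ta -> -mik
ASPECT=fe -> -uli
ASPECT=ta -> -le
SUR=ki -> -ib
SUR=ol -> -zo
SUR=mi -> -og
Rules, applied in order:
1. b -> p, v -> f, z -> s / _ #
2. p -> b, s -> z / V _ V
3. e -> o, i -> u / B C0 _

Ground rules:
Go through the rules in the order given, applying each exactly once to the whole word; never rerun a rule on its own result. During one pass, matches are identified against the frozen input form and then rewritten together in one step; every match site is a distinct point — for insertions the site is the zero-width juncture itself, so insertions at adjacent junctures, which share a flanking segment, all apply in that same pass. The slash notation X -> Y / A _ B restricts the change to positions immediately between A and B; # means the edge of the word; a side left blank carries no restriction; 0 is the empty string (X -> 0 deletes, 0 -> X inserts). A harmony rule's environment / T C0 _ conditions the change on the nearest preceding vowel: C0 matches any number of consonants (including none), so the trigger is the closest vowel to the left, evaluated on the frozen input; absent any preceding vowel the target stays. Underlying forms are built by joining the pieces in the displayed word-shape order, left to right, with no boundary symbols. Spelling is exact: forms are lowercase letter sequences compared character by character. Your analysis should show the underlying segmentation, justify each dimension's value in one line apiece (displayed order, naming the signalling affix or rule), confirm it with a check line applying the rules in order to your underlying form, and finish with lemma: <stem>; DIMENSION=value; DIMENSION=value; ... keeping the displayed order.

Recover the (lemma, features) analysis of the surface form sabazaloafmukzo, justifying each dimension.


underlying: sapasa-le-af-mik-zo
MOD=ki - signalled by the affix -af
CASE=ta - signalled by the affix -mik
ASPECT=ta - signalled by the affix -le
SUR=ol - signalled by the affix -zo
check: sapasaleafmikzo -> sapasaleafmikzo -> sabazaleafmikzo -> sabazaloafmukzo
lemma: sapasa; MOD=ki; CASE=ta; ASPECT=ta; SUR=ol


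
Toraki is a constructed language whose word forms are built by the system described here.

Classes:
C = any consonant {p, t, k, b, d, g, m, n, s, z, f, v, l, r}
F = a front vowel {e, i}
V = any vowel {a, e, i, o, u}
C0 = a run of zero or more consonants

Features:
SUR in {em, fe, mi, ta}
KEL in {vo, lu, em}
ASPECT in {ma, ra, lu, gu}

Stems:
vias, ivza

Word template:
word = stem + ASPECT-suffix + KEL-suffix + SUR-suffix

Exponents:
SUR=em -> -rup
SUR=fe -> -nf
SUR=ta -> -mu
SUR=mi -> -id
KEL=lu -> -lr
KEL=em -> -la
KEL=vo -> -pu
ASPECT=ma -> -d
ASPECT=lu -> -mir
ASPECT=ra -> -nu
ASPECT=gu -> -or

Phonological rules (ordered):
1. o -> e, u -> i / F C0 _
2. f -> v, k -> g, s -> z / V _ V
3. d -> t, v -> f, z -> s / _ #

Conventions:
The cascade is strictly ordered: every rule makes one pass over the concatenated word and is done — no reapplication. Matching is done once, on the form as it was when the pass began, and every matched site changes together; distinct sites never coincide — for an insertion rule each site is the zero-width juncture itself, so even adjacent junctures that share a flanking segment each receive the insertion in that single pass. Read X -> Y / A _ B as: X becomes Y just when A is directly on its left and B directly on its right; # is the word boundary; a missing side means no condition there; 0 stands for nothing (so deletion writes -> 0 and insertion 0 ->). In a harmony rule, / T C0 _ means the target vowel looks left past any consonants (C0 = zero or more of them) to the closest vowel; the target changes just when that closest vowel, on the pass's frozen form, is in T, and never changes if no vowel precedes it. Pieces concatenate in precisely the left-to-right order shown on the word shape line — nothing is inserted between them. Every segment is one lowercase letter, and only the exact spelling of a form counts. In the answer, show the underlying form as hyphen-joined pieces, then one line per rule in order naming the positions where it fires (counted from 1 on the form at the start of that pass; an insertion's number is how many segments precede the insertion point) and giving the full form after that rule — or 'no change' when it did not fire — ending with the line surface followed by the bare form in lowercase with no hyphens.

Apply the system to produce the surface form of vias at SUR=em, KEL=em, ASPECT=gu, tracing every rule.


underlying: vias-or-la-rup
1. o -> e, u -> i / F C0 _: no change
2. f -> v, k -> g, s -> z / V _ V: fires at position(s) 4: viazorlarup
3. d -> t, v -> f, z -> s / _ #: no change
surface: viazorlarup


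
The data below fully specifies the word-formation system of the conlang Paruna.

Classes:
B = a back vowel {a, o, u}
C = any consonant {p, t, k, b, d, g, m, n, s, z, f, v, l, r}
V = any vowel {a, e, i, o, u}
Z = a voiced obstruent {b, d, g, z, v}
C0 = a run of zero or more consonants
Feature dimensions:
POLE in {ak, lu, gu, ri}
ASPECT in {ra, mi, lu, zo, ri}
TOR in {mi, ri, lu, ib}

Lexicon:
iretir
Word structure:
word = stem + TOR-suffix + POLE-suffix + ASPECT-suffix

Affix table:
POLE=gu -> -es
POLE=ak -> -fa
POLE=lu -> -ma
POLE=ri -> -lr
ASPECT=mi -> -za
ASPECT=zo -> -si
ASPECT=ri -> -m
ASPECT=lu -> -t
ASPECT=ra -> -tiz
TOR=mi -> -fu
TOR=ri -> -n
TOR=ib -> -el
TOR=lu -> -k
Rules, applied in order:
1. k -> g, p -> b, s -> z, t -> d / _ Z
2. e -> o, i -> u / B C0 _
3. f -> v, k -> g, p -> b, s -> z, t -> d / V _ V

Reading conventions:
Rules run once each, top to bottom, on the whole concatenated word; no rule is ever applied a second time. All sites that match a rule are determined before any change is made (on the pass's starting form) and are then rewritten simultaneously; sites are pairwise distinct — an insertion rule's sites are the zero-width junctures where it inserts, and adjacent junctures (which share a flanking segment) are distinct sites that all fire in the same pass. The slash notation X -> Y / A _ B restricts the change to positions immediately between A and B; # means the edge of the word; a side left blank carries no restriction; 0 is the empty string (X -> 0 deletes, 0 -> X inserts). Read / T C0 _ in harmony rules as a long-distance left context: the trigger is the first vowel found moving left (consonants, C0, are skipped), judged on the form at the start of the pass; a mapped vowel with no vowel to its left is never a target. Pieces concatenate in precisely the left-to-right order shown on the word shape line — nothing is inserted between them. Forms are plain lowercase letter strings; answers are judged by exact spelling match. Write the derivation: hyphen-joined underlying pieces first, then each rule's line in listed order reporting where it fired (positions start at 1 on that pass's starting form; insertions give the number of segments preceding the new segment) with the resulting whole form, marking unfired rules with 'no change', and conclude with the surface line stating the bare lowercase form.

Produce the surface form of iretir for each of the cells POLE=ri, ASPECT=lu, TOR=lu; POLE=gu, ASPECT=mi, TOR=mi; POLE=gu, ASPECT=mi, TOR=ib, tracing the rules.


cell POLE=ri, ASPECT=lu, TOR=lu:
underlying: iretir-k-lr-t
1. k -> g, p -> b, s -> z, t -> d / _ Z: no change
2. e -> o, i -> u / B C0 _: no change
3. f -> v, k -> g, p -> b, s -> z, t -> d / V _ V: fires at position(s) 4: iredirklrt
surface: iredirklrt

cell POLE=gu, ASPECT=mi, TOR=mi:
underlying: iretir-fu-es-za
1. k -> g, p -> b, s -> z, t -> d / _ Z: fires at position(s) 10: iretirfuezza
2. e -> o, i -> u / B C0 _: fires at position(s) 9: iretirfuozza
3. f -> v, k -> g, p -> b, s -> z, t -> d / V _ V: fires at position(s) 4: iredirfuozza
surface: iredirfuozza

cell POLE=gu, ASPECT=mi, TOR=ib:
underlying: iretir-el-es-za
1. k -> g, p -> b, s -> z, t -> d / _ Z: fires at position(s) 10: iretirelezza
2. e -> o, i -> u / B C0 _: no change
3. f -> v, k -> g, p -> b, s -> z, t -> d / V _ V: fires at position(s) 4: iredirelezza
surface: iredirelezza


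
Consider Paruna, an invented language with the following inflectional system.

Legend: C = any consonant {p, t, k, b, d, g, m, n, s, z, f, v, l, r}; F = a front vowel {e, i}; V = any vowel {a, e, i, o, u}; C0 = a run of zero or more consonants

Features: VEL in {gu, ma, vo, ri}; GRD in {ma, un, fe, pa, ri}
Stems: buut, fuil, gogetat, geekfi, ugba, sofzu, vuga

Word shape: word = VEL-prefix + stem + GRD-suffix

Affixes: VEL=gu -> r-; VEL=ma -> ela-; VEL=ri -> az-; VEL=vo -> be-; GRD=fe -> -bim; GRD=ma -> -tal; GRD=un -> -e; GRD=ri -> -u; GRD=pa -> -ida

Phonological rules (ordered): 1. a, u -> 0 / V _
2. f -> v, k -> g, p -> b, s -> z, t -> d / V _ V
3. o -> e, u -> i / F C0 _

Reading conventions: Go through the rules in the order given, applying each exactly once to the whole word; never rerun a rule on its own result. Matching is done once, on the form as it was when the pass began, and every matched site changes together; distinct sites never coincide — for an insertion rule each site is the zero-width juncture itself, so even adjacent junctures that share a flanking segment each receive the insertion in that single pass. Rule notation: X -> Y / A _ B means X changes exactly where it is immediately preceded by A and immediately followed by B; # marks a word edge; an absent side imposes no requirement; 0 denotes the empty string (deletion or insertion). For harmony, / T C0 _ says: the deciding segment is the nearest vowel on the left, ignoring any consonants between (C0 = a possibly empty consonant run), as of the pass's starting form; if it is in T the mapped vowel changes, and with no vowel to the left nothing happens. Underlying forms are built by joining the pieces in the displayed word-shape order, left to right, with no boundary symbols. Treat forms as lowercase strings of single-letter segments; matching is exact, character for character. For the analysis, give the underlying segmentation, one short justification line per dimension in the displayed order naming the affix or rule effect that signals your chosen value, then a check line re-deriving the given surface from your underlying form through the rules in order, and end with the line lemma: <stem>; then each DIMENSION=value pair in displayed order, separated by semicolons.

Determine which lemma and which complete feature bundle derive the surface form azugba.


underlying: az-ugba-u
VEL=ri - signalled by the affix az-
GRD=ri - signalled by the affix -u
check: azugbau -> azugba -> azugba -> azugba
lemma: ugba; VEL=ri; GRD=ri


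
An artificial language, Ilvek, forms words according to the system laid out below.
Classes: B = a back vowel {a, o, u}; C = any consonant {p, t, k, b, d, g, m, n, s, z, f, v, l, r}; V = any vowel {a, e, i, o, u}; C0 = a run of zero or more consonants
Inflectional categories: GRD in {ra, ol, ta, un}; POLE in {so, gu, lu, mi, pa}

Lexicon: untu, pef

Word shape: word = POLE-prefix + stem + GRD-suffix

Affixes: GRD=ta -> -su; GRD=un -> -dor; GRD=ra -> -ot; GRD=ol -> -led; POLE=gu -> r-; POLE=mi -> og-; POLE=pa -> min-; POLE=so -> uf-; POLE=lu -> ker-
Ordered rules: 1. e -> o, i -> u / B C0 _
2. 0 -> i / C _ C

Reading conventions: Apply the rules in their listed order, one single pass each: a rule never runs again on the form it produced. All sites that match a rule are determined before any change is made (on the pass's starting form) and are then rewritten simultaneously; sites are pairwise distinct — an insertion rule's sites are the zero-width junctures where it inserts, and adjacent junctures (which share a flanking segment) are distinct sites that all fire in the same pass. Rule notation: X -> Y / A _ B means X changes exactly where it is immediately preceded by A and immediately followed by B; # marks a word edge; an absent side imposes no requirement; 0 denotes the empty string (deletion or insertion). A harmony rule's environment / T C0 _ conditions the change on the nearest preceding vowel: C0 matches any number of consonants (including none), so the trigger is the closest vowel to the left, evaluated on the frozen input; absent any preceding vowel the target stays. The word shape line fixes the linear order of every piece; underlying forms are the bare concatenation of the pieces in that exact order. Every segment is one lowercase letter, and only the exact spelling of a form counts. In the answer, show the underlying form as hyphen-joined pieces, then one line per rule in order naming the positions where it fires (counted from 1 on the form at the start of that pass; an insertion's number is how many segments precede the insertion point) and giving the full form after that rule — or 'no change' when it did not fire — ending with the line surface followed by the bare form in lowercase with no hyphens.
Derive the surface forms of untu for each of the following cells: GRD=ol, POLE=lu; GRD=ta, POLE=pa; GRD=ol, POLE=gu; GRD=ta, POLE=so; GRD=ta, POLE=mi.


cell GRD=ol, POLE=lu:
underlying: ker-untu-led
1. e -> o, i -> u / B C0 _: fires at position(s) 9: keruntulod
2. 0 -> i / C _ C: inserts after position(s) 5: kerunitulod
surface: kerunitulod

cell GRD=ta, POLE=pa:
underlying: min-untu-su
1. e -> o, i -> u / B C0 _: no change
2. 0 -> i / C _ C: inserts after position(s) 5: minunitusu
surface: minunitusu

cell GRD=ol, POLE=gu:
underlying: r-untu-led
1. e -> o, i -> u / B C0 _: fires at position(s) 7: runtulod
2. 0 -> i / C _ C: inserts after position(s) 3: runitulod
surface: runitulod

cell GRD=ta, POLE=so:
underlying: uf-untu-su
1. e -> o, i -> u / B C0 _: no change
2. 0 -> i / C _ C: inserts after position(s) 4: ufunitusu
surface: ufunitusu

cell GRD=ta, POLE=mi:
underlying: og-untu-su
1. e -> o, i -> u / B C0 _: no change
2. 0 -> i / C _ C: inserts after position(s) 4: ogunitusu
surface: ogunitusu


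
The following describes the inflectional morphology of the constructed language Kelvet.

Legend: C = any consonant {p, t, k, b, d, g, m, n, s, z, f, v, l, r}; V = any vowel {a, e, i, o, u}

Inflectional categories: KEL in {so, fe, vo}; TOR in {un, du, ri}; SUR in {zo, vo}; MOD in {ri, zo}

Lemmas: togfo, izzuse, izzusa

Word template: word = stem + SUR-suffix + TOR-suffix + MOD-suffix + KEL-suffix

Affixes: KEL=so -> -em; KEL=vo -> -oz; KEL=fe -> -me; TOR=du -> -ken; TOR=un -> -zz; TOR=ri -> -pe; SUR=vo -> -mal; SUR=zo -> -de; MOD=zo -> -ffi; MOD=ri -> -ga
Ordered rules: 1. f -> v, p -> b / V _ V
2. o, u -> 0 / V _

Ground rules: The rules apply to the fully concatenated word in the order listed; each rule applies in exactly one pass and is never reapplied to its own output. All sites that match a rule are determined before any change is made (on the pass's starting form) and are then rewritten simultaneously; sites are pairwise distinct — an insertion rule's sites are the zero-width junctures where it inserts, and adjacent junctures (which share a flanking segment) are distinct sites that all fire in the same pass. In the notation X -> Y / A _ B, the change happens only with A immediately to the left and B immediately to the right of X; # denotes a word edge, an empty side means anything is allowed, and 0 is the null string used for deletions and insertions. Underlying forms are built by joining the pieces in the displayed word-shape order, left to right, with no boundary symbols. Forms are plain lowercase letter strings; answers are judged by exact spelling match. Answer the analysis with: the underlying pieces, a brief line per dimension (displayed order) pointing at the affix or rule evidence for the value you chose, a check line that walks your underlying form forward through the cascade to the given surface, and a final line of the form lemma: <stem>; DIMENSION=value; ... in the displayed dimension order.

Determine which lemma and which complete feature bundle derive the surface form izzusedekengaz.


underlying: izzuse-de-ken-ga-oz
KEL=vo - signalled by the affix -oz
TOR=du - signalled by the affix -ken
SUR=zo - signalled by the affix -de
MOD=ri - signalled by the affix -ga
check: izzusedekengaoz -> izzusedekengaoz -> izzusedekengaz
lemma: izzuse; KEL=vo; TOR=du; SUR=zo; MOD=ri


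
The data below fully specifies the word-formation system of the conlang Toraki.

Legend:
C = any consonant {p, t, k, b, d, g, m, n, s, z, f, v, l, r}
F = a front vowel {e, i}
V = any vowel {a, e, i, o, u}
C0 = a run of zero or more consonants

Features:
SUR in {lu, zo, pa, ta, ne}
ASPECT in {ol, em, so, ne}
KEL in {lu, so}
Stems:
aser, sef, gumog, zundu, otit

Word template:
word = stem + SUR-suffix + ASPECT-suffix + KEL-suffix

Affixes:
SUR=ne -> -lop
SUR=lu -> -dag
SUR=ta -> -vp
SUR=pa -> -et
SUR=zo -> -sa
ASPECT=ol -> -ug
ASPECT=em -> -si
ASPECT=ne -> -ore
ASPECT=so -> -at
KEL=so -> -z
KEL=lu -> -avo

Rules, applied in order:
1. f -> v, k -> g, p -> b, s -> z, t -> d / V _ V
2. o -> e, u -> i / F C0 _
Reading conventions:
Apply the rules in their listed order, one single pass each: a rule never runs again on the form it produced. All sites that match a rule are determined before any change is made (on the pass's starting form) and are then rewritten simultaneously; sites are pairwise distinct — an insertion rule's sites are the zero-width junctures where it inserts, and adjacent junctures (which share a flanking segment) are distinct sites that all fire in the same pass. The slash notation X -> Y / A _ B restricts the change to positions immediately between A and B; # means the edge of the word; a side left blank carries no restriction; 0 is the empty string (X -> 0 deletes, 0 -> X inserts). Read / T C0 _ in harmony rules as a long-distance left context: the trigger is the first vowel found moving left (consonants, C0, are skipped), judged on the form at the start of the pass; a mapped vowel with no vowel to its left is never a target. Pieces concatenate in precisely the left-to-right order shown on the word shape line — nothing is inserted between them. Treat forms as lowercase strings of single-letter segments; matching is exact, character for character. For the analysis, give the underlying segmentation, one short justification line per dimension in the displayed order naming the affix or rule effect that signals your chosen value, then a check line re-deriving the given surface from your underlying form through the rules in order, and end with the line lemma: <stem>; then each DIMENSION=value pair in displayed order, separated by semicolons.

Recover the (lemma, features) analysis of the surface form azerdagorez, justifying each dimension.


underlying: aser-dag-ore-z
SUR=lu - signalled by the affix -dag
ASPECT=ne - signalled by the affix -ore
KEL=so - signalled by the affix -z
check: aserdagorez -> azerdagorez -> azerdagorez
lemma: aser; SUR=lu; ASPECT=ne; KEL=so


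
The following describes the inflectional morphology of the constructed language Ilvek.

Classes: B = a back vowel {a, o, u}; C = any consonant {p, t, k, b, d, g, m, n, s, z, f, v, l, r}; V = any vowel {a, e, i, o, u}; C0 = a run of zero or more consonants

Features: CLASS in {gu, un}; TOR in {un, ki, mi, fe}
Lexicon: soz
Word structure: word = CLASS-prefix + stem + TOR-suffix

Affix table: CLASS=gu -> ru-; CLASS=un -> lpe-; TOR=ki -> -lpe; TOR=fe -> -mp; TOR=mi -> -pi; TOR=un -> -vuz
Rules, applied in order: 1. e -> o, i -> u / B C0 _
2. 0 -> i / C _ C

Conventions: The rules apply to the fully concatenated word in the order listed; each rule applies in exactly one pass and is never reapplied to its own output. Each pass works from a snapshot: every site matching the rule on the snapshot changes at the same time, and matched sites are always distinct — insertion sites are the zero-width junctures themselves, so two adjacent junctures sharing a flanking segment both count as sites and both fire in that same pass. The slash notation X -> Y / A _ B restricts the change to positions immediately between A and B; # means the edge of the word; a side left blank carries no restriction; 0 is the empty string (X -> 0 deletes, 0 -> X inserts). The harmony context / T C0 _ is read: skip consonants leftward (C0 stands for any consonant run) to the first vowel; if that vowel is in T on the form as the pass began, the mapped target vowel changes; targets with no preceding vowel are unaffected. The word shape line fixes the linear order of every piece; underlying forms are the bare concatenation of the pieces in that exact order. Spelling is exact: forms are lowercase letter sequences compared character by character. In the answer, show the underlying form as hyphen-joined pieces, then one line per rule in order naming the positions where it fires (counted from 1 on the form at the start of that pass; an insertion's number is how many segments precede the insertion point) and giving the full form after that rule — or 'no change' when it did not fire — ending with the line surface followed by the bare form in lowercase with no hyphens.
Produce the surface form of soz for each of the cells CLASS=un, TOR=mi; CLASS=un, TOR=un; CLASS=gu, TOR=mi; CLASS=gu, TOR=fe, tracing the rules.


cell CLASS=un, TOR=mi:
underlying: lpe-soz-pi
1. e -> o, i -> u / B C0 _: fires at position(s) 8: lpesozpu
2. 0 -> i / C _ C: inserts after position(s) 1, 6: lipesozipu
surface: lipesozipu

cell CLASS=un, TOR=un:
underlying: lpe-soz-vuz
1. e -> o, i -> u / B C0 _: no change
2. 0 -> i / C _ C: inserts after position(s) 1, 6: lipesozivuz
surface: lipesozivuz

cell CLASS=gu, TOR=mi:
underlying: ru-soz-pi
1. e -> o, i -> u / B C0 _: fires at position(s) 7: rusozpu
2. 0 -> i / C _ C: inserts after position(s) 5: rusozipu
surface: rusozipu

cell CLASS=gu, TOR=fe:
underlying: ru-soz-mp
1. e -> o, i -> u / B C0 _: no change
2. 0 -> i / C _ C: inserts after position(s) 5, 6: rusozimip
surface: rusozimip


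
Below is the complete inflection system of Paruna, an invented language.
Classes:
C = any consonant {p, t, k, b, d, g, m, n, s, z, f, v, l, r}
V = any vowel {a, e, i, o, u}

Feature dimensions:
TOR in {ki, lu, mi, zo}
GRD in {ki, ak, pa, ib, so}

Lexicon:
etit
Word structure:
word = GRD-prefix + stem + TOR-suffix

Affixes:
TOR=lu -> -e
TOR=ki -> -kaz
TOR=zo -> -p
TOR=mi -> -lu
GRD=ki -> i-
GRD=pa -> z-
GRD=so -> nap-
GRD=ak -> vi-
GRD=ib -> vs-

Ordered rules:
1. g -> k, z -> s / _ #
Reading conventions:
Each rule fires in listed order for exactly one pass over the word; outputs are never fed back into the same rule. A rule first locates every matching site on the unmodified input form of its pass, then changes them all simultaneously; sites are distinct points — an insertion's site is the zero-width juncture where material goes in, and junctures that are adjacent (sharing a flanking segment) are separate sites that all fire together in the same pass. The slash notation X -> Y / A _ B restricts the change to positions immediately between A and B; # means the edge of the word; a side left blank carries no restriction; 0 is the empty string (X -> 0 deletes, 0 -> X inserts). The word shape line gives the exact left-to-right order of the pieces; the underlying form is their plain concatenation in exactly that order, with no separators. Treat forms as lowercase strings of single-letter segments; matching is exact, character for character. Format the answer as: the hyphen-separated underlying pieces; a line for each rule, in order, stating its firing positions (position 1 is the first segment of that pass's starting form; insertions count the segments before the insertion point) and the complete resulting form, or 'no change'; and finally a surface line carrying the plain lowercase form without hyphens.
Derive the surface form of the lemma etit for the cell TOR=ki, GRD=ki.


underlying: i-etit-kaz
1. g -> k, z -> s / _ #: fires at position(s) 8: ietitkas
surface: ietitkas


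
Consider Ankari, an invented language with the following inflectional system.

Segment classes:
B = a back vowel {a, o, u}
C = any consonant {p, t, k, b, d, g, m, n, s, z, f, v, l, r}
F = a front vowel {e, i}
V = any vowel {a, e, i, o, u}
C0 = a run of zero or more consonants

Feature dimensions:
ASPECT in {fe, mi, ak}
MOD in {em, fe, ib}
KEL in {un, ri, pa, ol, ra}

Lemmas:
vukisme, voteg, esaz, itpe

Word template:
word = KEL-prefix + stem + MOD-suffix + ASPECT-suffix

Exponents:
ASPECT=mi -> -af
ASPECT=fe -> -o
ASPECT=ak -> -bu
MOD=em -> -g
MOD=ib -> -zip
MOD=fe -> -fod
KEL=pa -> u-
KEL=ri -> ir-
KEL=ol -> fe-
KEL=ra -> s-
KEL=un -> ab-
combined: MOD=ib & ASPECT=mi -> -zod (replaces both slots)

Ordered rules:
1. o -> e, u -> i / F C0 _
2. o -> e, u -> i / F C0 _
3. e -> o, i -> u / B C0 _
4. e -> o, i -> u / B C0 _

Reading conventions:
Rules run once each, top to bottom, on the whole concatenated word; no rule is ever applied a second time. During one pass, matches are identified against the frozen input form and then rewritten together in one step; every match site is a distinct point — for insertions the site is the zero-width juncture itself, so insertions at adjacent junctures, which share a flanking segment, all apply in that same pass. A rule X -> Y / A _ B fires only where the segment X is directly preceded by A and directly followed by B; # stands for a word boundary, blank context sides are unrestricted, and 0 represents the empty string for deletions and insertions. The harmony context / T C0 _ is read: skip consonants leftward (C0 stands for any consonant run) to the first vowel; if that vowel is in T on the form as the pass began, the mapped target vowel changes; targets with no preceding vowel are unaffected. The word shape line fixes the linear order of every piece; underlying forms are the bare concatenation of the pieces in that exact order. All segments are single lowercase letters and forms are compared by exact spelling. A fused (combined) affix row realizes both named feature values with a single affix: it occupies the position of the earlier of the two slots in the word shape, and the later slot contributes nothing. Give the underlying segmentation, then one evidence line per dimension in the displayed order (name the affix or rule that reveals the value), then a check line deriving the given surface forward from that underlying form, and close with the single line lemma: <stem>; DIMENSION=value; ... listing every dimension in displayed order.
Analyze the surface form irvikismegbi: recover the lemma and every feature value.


underlying: ir-vukisme-g-bu
ASPECT=ak - signalled by the affix -bu
MOD=em - signalled by the affix -g
KEL=ri - signalled by the affix ir-
check: irvukismegbu -> irvikismegbi -> irvikismegbi -> irvikismegbi -> irvikismegbi
lemma: vukisme; ASPECT=ak; MOD=em; KEL=ri


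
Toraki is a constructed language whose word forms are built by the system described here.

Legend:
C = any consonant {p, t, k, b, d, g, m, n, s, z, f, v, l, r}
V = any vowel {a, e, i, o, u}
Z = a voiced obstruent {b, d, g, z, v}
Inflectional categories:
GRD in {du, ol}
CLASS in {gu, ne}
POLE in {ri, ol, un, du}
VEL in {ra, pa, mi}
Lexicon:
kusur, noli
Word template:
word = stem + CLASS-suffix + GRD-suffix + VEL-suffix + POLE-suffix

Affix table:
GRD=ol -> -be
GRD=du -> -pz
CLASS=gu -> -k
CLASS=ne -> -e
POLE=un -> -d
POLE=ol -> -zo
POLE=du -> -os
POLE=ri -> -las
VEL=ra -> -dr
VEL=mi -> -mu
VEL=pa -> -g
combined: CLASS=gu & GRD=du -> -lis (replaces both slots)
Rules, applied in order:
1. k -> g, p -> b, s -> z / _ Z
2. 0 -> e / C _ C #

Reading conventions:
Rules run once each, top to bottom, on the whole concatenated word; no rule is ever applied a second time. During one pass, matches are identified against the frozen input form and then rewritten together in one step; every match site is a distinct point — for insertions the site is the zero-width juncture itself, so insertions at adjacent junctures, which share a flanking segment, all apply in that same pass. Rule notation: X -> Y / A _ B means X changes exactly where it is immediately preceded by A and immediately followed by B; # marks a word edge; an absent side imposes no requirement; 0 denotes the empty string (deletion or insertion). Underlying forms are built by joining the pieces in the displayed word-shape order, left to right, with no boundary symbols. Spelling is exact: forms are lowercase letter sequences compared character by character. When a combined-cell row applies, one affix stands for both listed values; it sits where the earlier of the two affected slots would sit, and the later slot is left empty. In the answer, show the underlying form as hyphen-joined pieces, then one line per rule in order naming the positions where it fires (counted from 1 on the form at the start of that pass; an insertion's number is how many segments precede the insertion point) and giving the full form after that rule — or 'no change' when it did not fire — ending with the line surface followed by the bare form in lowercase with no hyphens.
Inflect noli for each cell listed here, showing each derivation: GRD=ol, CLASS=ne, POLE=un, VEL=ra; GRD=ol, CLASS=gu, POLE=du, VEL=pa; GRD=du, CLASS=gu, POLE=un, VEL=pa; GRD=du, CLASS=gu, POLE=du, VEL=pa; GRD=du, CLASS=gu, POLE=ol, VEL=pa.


cell GRD=ol, CLASS=ne, POLE=un, VEL=ra:
underlying: noli-e-be-dr-d
1. k -> g, p -> b, s -> z / _ Z: no change
2. 0 -> e / C _ C #: inserts after position(s) 9: noliebedred
surface: noliebedred

cell GRD=ol, CLASS=gu, POLE=du, VEL=pa:
underlying: noli-k-be-g-os
1. k -> g, p -> b, s -> z / _ Z: fires at position(s) 5: noligbegos
2. 0 -> e / C _ C #: no change
surface: noligbegos

cell GRD=du, CLASS=gu, POLE=un, VEL=pa:
underlying: noli-lis-g-d
1. k -> g, p -> b, s -> z / _ Z: fires at position(s) 7: nolilizgd
2. 0 -> e / C _ C #: inserts after position(s) 8: nolilizged
surface: nolilizged

cell GRD=du, CLASS=gu, POLE=du, VEL=pa:
underlying: noli-lis-g-os
1. k -> g, p -> b, s -> z / _ Z: fires at position(s) 7: nolilizgos
2. 0 -> e / C _ C #: no change
surface: nolilizgos

cell GRD=du, CLASS=gu, POLE=ol, VEL=pa:
underlying: noli-lis-g-zo
1. k -> g, p -> b, s -> z / _ Z: fires at position(s) 7: nolilizgzo
2. 0 -> e / C _ C #: no change
surface: nolilizgzo


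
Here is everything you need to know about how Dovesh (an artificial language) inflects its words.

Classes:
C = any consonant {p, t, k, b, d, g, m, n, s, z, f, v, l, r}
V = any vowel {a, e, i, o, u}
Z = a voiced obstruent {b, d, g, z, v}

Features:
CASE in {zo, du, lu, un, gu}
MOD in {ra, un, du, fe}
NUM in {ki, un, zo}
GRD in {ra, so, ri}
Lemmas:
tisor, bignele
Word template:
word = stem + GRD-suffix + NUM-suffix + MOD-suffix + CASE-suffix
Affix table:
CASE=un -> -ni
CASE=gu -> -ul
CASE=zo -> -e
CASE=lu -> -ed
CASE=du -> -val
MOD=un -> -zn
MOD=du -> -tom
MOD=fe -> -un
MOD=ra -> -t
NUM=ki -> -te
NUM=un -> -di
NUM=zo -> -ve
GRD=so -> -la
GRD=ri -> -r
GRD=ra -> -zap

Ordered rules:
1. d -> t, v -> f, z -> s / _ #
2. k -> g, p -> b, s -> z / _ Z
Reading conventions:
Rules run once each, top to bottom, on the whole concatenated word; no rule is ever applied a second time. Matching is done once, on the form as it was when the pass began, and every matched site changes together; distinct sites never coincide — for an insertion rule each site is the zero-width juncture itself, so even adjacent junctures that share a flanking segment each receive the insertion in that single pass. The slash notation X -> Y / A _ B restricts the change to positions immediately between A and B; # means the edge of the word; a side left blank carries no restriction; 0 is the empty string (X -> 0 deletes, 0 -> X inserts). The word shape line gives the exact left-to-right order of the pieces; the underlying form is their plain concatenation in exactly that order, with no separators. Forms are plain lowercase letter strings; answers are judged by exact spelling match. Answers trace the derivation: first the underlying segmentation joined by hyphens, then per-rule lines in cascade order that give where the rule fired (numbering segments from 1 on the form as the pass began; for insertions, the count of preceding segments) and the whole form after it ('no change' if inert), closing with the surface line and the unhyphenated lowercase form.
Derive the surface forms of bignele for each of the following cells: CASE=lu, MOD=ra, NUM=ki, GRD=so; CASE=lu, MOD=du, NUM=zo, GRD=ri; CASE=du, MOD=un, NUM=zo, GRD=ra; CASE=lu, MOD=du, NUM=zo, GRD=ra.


cell CASE=lu, MOD=ra, NUM=ki, GRD=so:
underlying: bignele-la-te-t-ed
1. d -> t, v -> f, z -> s / _ #: fires at position(s) 14: bignelelatetet
2. k -> g, p -> b, s -> z / _ Z: no change
surface: bignelelatetet

cell CASE=lu, MOD=du, NUM=zo, GRD=ri:
underlying: bignele-r-ve-tom-ed
1. d -> t, v -> f, z -> s / _ #: fires at position(s) 15: bignelervetomet
2. k -> g, p -> b, s -> z / _ Z: no change
surface: bignelervetomet

cell CASE=du, MOD=un, NUM=zo, GRD=ra:
underlying: bignele-zap-ve-zn-val
1. d -> t, v -> f, z -> s / _ #: no change
2. k -> g, p -> b, s -> z / _ Z: fires at position(s) 10: bignelezabveznval
surface: bignelezabveznval

cell CASE=lu, MOD=du, NUM=zo, GRD=ra:
underlying: bignele-zap-ve-tom-ed
1. d -> t, v -> f, z -> s / _ #: fires at position(s) 17: bignelezapvetomet
2. k -> g, p -> b, s -> z / _ Z: fires at position(s) 10: bignelezabvetomet
surface: bignelezabvetomet


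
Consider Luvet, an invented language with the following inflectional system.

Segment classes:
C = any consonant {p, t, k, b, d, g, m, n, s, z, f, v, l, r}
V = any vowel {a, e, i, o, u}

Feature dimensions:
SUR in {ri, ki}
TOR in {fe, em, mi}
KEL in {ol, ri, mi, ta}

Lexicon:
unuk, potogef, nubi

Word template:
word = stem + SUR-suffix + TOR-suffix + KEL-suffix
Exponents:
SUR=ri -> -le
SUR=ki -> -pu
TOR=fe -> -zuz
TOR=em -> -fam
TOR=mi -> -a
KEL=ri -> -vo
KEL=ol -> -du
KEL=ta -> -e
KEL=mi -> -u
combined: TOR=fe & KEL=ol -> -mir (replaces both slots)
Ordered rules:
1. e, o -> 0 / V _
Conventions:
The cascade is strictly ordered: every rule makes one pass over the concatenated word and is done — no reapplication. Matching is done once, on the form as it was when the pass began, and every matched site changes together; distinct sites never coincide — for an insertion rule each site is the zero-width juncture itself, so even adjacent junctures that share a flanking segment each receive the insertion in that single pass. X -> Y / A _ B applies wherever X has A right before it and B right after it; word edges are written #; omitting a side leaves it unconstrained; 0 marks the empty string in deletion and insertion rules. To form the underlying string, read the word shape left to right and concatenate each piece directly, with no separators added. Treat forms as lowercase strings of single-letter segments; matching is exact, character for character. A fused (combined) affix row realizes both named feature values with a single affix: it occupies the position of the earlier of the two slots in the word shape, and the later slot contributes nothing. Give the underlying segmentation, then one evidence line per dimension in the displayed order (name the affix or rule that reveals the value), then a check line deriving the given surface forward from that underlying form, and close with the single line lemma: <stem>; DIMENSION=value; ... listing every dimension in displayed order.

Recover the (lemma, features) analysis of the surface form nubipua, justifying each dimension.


underlying: nubi-pu-a-e
SUR=ki - signalled by the affix -pu
TOR=mi - signalled by the affix -a
KEL=ta - signalled by the affix -e
check: nubipuae -> nubipua
lemma: nubi; SUR=ki; TOR=mi; KEL=ta


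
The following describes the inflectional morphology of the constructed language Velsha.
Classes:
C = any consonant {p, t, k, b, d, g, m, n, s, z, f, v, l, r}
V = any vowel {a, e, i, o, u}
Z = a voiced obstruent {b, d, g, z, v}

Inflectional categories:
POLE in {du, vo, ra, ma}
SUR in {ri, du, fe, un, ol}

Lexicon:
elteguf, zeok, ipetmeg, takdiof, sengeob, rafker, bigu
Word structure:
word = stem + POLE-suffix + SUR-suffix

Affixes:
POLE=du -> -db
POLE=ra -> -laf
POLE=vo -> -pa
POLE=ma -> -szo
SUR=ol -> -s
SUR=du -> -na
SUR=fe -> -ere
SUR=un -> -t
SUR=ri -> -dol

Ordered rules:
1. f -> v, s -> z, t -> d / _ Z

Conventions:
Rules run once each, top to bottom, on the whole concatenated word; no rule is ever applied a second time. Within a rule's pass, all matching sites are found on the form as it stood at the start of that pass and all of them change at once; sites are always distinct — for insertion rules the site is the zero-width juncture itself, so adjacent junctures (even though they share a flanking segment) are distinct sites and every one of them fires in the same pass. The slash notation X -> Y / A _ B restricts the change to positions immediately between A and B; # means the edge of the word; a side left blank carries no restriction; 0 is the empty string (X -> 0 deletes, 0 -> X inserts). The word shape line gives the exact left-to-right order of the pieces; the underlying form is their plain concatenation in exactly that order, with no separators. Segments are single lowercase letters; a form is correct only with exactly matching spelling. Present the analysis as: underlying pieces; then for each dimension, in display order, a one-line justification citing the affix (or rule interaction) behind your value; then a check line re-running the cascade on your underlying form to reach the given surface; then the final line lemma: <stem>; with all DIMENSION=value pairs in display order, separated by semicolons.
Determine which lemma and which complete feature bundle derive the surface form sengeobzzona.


underlying: sengeob-szo-na
POLE=ma - signalled by the affix -szo
SUR=du - signalled by the affix -na
check: sengeobszona -> sengeobzzona
lemma: sengeob; POLE=ma; SUR=du


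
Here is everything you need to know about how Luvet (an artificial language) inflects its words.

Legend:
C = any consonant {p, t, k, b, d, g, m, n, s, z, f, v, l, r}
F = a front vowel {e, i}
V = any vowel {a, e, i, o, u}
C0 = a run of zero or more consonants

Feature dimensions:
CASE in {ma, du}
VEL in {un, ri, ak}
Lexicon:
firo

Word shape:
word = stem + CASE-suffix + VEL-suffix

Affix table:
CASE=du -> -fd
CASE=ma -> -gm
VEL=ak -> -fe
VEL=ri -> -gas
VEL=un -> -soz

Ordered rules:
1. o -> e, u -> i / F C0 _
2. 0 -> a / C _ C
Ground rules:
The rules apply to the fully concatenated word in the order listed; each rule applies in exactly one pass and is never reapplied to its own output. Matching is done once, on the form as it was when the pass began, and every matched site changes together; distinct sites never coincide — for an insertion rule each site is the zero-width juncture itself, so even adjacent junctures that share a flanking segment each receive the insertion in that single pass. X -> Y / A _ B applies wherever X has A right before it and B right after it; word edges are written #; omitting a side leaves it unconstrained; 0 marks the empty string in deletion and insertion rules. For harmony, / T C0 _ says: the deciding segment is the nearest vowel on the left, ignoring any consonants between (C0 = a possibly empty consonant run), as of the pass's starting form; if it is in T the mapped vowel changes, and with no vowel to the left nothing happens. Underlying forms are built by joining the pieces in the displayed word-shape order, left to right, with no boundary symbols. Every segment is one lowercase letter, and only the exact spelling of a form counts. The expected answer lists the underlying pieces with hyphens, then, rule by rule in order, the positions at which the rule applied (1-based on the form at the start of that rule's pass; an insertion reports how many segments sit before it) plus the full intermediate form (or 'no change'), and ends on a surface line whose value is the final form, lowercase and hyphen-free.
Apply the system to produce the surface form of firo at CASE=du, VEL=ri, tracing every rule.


underlying: firo-fd-gas
1. o -> e, u -> i / F C0 _: fires at position(s) 4: firefdgas
2. 0 -> a / C _ C: inserts after position(s) 5, 6: firefadagas
surface: firefadagas
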